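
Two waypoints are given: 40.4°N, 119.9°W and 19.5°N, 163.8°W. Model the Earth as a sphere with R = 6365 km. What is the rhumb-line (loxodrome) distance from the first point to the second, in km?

4787 km

Rhumb course C = atan2(Δλ, Δψ) with Δψ = ln[tan(π/4+φ₂/2)/tan(π/4+φ₁/2)] = -0.4249, Δλ = -0.7662 → C = 240.99°
d = R·|Δφ| / |cos C| = 6365·0.36477 / 0.48501 = 4787 km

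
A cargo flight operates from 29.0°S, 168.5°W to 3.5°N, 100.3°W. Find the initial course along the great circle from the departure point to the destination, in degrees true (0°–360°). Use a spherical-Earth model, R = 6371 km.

75.9°

N = sin Δλ·cos φ₂ = +0.9268;  D = cos φ₁ sin φ₂ − sin φ₁ cos φ₂ cos Δλ = +0.2331
initial course = atan2(N, D) = 75.88°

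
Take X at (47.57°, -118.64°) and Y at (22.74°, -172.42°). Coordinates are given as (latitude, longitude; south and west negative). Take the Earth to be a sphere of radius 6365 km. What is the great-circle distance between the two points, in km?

Haversine: a = sin²(Δφ/2)+cos φ₁ cos φ₂ sin²(Δλ/2) = 0.17351;  σ = 2·atan2(√a,√(1−a))
σ = 49.233° → d = Rσ = 6365·0.85927 = 5469 km

5469 km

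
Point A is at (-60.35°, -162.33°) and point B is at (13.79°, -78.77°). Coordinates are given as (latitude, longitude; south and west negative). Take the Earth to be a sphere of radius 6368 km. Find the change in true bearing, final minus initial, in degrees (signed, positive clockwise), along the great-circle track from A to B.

At departure: θ₁ = atan2(sin Δλ cos φ₂, cos φ₁ sin φ₂ − sin φ₁ cos φ₂ cos Δλ) = 77.58°
At arrival: θ₂ = atan2(sin Δλ cos φ₁, −cos φ₂ sin φ₁ + sin φ₂ cos φ₁ cos Δλ) = 29.83°
Δθ = θ₂ − θ₁ = -47.7°

-47.7°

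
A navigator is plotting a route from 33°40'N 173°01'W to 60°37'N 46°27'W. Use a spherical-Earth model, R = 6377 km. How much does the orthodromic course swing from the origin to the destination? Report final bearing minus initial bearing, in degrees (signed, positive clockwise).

+112.5°

Initial bearing θ₁ = atan2(sin Δλ cos φ₂, cos φ₁ sin φ₂ − sin φ₁ cos φ₂ cos Δλ) = 23.95°
Final bearing θ₂ = (initial bearing from the destination back to the start) + 180° = 136.49°
Δθ = θ₂ − θ₁ = +112.5°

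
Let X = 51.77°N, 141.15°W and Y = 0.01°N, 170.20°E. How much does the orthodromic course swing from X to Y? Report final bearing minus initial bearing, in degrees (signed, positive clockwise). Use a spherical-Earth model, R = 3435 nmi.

-24.7°

At departure: θ₁ = atan2(sin Δλ cos φ₂, cos φ₁ sin φ₂ − sin φ₁ cos φ₂ cos Δλ) = 235.35°
At arrival: θ₂ = atan2(sin Δλ cos φ₁, −cos φ₂ sin φ₁ + sin φ₂ cos φ₁ cos Δλ) = 210.60°
Δθ = θ₂ − θ₁ = -24.7°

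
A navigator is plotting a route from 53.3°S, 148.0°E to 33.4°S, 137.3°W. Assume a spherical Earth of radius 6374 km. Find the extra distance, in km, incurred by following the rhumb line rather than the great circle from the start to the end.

232 km

Great circle: cos σ = sin φ₁ sin φ₂ + cos φ₁ cos φ₂ cos Δλ,  σ = 0.9606 rad → d_gc = 6123.0 km
Rhumb line: Δψ = +0.4845, q = Δφ/Δψ = 0.7169, d_rh = R√(Δφ²+q²Δλ²) = 6355.4 km
Excess = 6355.4 − 6123.0 = 232.4 ≈ 232 km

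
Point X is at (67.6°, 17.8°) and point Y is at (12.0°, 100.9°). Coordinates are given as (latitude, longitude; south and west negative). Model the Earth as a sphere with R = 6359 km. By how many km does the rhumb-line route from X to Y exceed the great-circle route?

390 km

Great circle: cos σ = sin φ₁ sin φ₂ + cos φ₁ cos φ₂ cos Δλ,  σ = 1.3315 rad → d_gc = 8467.11 km
Rhumb line: Δψ = -1.4085, q = Δφ/Δψ = 0.6890, d_rh = R√(Δφ²+q²Δλ²) = 8857.56 km
Excess = 8857.56 − 8467.11 = 390.45 ≈ 390 km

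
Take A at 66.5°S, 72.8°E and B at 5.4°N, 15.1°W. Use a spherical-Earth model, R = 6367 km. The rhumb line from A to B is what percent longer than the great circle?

Great circle: σ = 1.6426 rad → d_gc = Rσ = 10458.5 km
Rhumb: Δφ = +1.2549, Δλ = -1.5341, Δψ = +1.6646, q = Δφ/Δψ = 0.7539 → d_rh = R√(Δφ²+q²Δλ²) = 10865.7 km
Excess = (10865.7 − 10458.5) / 10458.5 = 407.2 / 10458.5 = 3.89% ≈ 3.9%

3.9%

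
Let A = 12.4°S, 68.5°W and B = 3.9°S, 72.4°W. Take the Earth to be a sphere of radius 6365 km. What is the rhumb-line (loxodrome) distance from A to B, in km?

1037 km

Δψ = ln[tan(π/4+φ₂/2)/tan(π/4+φ₁/2)] = +0.1500;  Δφ = +0.1484 rad,  Δλ = -0.0681 rad
q = Δφ/Δψ = 0.9890
d = R·√(Δφ² + q²Δλ²) = 6365·0.16291 = 1037 km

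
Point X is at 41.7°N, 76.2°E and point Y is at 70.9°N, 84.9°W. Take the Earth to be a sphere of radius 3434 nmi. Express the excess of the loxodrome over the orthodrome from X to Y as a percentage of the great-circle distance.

Great circle: σ = 1.1620 rad → d_gc = Rσ = 3990.4 nmi
Rhumb: Δφ = +0.5096, Δλ = -2.8117, Δψ = +0.9802, q = Δφ/Δψ = 0.5199 → d_rh = R√(Δφ²+q²Δλ²) = 5316.4 nmi
Excess = (5316.4 − 3990.4) / 3990.4 = 1326.0 / 3990.4 = 33.23% ≈ 33.2%

33.2%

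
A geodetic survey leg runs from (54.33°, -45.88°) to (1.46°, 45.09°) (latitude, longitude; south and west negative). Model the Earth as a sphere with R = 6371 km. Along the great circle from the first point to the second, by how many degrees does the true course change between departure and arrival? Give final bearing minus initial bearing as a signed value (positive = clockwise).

+56.0°

Initial bearing θ₁ = atan2(sin Δλ cos φ₂, cos φ₁ sin φ₂ − sin φ₁ cos φ₂ cos Δλ) = 88.36°
Final bearing θ₂ = (initial bearing from the destination back to the start) + 180° = 144.33°
Δθ = θ₂ − θ₁ = +56.0°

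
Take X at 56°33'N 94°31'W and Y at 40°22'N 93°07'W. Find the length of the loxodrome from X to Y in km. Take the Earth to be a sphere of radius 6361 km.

Rhumb course C = atan2(Δλ, Δψ) with Δψ = ln[tan(π/4+φ₂/2)/tan(π/4+φ₁/2)] = -0.4311, Δλ = +0.0244 → C = 176.76°
d = R·|Δφ| / |cos C| = 6361·0.28245 / 0.99840 = 1800 km

1800 km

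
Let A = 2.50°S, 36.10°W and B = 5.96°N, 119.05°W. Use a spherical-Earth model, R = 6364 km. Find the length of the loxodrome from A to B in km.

Δψ = ln[tan(π/4+φ₂/2)/tan(π/4+φ₁/2)] = +0.1479;  Δφ = +0.1477 rad,  Δλ = -1.4478 rad
q = Δφ/Δψ = 0.9986
d = R·√(Δφ² + q²Δλ²) = 6364·1.45329 = 9249 km

9249 km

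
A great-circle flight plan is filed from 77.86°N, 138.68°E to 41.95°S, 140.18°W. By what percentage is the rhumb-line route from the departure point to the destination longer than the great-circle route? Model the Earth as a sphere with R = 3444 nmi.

Great circle: σ = 2.2516 rad → d_gc = Rσ = 7754.6 nmi
Rhumb: Δφ = -2.0911, Δλ = +1.4162, Δψ = -3.0491, q = Δφ/Δψ = 0.6858 → d_rh = R√(Δφ²+q²Δλ²) = 7940.5 nmi
Excess = (7940.5 − 7754.6) / 7754.6 = 185.9 / 7754.6 = 2.40% ≈ 2.4%

2.4%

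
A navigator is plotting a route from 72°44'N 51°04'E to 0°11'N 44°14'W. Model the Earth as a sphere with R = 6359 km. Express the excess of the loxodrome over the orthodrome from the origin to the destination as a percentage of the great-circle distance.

Great circle: σ = 1.5952 rad → d_gc = Rσ = 10143.6 km
Rhumb: Δφ = -1.2662, Δλ = -1.6633, Δψ = -1.8818, q = Δφ/Δψ = 0.6729 → d_rh = R√(Δφ²+q²Δλ²) = 10746.5 km
Excess = (10746.5 − 10143.6) / 10143.6 = 602.9 / 10143.6 = 5.94% ≈ 5.9%

5.9%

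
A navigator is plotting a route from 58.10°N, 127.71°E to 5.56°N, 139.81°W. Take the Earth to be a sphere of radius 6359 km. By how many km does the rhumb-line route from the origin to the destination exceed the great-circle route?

409 km

Great circle: cos σ = sin φ₁ sin φ₂ + cos φ₁ cos φ₂ cos Δλ,  σ = 1.5113 rad → d_gc = 9610.1 km
Rhumb line: Δψ = -1.1553, q = Δφ/Δψ = 0.7938, d_rh = R√(Δφ²+q²Δλ²) = 10018.8 km
Excess = 10018.8 − 9610.1 = 408.7 ≈ 409 km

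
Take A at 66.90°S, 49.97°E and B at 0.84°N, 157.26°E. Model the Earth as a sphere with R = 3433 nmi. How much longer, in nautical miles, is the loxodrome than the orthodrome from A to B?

402 nmi

Great circle: cos σ = sin φ₁ sin φ₂ + cos φ₁ cos φ₂ cos Δλ,  σ = 1.7012 rad → d_gc = 5840.4 nmi
Rhumb line: Δψ = +1.6025, q = Δφ/Δψ = 0.7378, d_rh = R√(Δφ²+q²Δλ²) = 6242.4 nmi
Excess = 6242.4 − 5840.4 = 402.0 ≈ 402 nmi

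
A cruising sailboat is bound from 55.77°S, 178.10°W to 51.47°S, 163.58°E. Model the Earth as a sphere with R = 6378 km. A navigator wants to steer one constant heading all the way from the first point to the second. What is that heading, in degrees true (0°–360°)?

Meridional parts: M(φ₁)=-1.1779, M(φ₂)=-1.0512 → ΔM = +0.1267;  Δλ = -0.3197 rad
tan C = Δλ / ΔM = -2.5243 → C = 291.61°

291.6°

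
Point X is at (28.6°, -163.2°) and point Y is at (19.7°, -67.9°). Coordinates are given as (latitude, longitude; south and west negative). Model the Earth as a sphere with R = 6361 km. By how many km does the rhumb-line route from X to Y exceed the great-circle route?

Great circle: cos σ = sin φ₁ sin φ₂ + cos φ₁ cos φ₂ cos Δλ,  σ = 1.4857 rad → d_gc = 9450.4 km
Rhumb line: Δψ = -0.1705, q = Δφ/Δψ = 0.9112, d_rh = R√(Δφ²+q²Δλ²) = 9691.1 km
Excess = 9691.1 − 9450.4 = 240.7 ≈ 241 km

241 km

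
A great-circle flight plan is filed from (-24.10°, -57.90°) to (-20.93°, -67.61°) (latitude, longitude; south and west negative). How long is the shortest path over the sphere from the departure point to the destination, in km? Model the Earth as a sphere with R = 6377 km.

cos σ = sin φ₁ sin φ₂ + cos φ₁ cos φ₂ cos Δλ
      = sin(-24.10°)sin(-20.93°) + cos(-24.10°)cos(-20.93°)cos(-9.71°) = 0.9863
σ = 9.510° → d = Rσ = 6377·0.16599 = 1059 km

1059 km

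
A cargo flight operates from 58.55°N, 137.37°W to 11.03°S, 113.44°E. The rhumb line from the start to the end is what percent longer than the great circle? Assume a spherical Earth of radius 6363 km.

4.6%

Great circle: σ = 1.9087 rad → d_gc = Rσ = 12145.3 km
Rhumb: Δφ = -1.2144, Δλ = -1.9057, Δψ = -1.4611, q = Δφ/Δψ = 0.8311 → d_rh = R√(Δφ²+q²Δλ²) = 12699.9 km
Excess = (12699.9 − 12145.3) / 12145.3 = 554.6 / 12145.3 = 4.57% ≈ 4.6%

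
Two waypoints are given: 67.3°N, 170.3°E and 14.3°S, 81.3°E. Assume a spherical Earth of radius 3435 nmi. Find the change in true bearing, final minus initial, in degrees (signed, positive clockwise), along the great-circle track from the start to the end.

Initial bearing θ₁ = atan2(sin Δλ cos φ₂, cos φ₁ sin φ₂ − sin φ₁ cos φ₂ cos Δλ) = 263.47°
Final bearing θ₂ = (initial bearing from the destination back to the start) + 180° = 203.31°
Δθ = θ₂ − θ₁ = -60.2°

-60.2°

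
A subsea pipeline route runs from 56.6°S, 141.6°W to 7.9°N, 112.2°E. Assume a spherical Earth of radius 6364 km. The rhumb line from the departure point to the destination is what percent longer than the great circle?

4.3%

Great circle: σ = 1.8409 rad → d_gc = Rσ = 11715.7 km
Rhumb: Δφ = +1.1257, Δλ = -1.8535, Δψ = +1.3422, q = Δφ/Δψ = 0.8387 → d_rh = R√(Δφ²+q²Δλ²) = 12214.8 km
Excess = (12214.8 − 11715.7) / 11715.7 = 499.1 / 11715.7 = 4.26% ≈ 4.3%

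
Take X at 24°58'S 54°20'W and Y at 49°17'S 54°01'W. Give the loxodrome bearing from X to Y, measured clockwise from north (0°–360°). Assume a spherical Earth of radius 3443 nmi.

Δψ = ln[tan(π/4+φ₂/2)/tan(π/4+φ₁/2)] = -0.5411
Δλ = +0.0055 rad (taken the short way round)
course = atan2(Δλ, Δψ) = 179.41°

179.4°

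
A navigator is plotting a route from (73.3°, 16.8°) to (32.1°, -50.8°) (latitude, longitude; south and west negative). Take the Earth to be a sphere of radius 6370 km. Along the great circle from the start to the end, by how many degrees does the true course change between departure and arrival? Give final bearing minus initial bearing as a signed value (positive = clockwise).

Initial bearing θ₁ = atan2(sin Δλ cos φ₂, cos φ₁ sin φ₂ − sin φ₁ cos φ₂ cos Δλ) = 258.70°
Final bearing θ₂ = (initial bearing from the destination back to the start) + 180° = 199.43°
Δθ = θ₂ − θ₁ = -59.3°

-59.3°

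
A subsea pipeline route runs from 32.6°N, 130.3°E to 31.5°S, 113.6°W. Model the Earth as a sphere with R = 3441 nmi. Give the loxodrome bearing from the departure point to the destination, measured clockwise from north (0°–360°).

120.3°

Meridional parts: M(φ₁)=+0.6024, M(φ₂)=-0.5798 → ΔM = -1.1822;  Δλ = +2.0263 rad
tan C = Δλ / ΔM = -1.7140 → C = 120.26°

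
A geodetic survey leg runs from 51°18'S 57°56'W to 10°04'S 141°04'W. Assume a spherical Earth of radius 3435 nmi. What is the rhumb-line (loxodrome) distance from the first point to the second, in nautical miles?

Δψ = ln[tan(π/4+φ₂/2)/tan(π/4+φ₁/2)] = +0.8699;  Δφ = +0.7197 rad,  Δλ = -1.4510 rad
q = Δφ/Δψ = 0.8273
d = R·√(Δφ² + q²Δλ²) = 3435·1.39960 = 4808 nmi

4808 nmi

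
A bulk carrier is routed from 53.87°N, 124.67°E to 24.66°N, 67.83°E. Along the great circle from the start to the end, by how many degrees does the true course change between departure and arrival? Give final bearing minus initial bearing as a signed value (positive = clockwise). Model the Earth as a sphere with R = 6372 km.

-39.0°

At departure: θ₁ = atan2(sin Δλ cos φ₂, cos φ₁ sin φ₂ − sin φ₁ cos φ₂ cos Δλ) = 258.45°
At arrival: θ₂ = atan2(sin Δλ cos φ₁, −cos φ₂ sin φ₁ + sin φ₂ cos φ₁ cos Δλ) = 219.47°
Δθ = θ₂ − θ₁ = -39.0°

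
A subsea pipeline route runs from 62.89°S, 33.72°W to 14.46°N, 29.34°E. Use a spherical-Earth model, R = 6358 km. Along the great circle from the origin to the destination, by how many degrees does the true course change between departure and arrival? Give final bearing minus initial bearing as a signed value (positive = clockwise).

-35.7°

At departure: θ₁ = atan2(sin Δλ cos φ₂, cos φ₁ sin φ₂ − sin φ₁ cos φ₂ cos Δλ) = 59.71°
At arrival: θ₂ = atan2(sin Δλ cos φ₁, −cos φ₂ sin φ₁ + sin φ₂ cos φ₁ cos Δλ) = 23.98°
Δθ = θ₂ − θ₁ = -35.7°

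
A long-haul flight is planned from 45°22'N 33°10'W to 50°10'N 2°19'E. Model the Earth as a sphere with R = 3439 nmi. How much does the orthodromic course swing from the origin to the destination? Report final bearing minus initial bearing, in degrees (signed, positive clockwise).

Initial bearing θ₁ = atan2(sin Δλ cos φ₂, cos φ₁ sin φ₂ − sin φ₁ cos φ₂ cos Δλ) = 65.64°
Final bearing θ₂ = (initial bearing from the destination back to the start) + 180° = 92.32°
Δθ = θ₂ − θ₁ = +26.7°

+26.7°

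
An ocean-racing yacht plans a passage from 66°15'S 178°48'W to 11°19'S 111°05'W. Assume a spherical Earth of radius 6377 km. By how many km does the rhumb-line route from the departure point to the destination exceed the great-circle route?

Great circle: cos σ = sin φ₁ sin φ₂ + cos φ₁ cos φ₂ cos Δλ,  σ = 1.2352 rad → d_gc = 7876.7 km
Rhumb line: Δψ = +1.3605, q = Δφ/Δψ = 0.7047, d_rh = R√(Δφ²+q²Δλ²) = 8098.8 km
Excess = 8098.8 − 7876.7 = 222.1 ≈ 222 km

222 km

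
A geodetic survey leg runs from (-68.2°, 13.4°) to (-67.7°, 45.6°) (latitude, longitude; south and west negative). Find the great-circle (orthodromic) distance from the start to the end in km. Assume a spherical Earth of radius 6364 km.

1329 km

Haversine: a = sin²(Δφ/2)+cos φ₁ cos φ₂ sin²(Δλ/2) = 0.01086;  σ = 2·atan2(√a,√(1−a))
σ = 11.961° → d = Rσ = 6364·0.20876 = 1329 km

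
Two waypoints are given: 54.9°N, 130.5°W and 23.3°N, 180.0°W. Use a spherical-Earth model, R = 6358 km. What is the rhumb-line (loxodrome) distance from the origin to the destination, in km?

5421 km

Δψ = ln[tan(π/4+φ₂/2)/tan(π/4+φ₁/2)] = -0.7328;  Δφ = -0.5515 rad,  Δλ = -0.8639 rad
q = Δφ/Δψ = 0.7526
d = R·√(Δφ² + q²Δλ²) = 6358·0.85260 = 5421 km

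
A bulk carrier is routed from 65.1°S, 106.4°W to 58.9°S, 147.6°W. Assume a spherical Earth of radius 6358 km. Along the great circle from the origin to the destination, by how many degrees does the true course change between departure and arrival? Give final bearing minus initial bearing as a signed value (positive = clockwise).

+36.8°

At departure: θ₁ = atan2(sin Δλ cos φ₂, cos φ₁ sin φ₂ − sin φ₁ cos φ₂ cos Δλ) = 268.65°
At arrival: θ₂ = atan2(sin Δλ cos φ₁, −cos φ₂ sin φ₁ + sin φ₂ cos φ₁ cos Δλ) = 305.42°
Δθ = θ₂ − θ₁ = +36.8°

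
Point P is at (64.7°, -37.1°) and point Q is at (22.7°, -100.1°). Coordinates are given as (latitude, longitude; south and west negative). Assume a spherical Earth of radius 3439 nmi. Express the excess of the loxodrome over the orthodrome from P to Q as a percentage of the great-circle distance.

Great circle: σ = 1.0147 rad → d_gc = Rσ = 3489.5 nmi
Rhumb: Δφ = -0.7330, Δλ = -1.0996, Δψ = -1.0872, q = Δφ/Δψ = 0.6743 → d_rh = R√(Δφ²+q²Δλ²) = 3585.5 nmi
Excess = (3585.5 − 3489.5) / 3489.5 = 96.0 / 3489.5 = 2.751% ≈ 2.8%

2.8%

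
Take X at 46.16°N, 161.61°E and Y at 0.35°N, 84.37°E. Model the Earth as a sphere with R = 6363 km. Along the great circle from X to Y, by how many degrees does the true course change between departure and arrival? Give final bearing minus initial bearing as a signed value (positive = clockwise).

-37.8°

At departure: θ₁ = atan2(sin Δλ cos φ₂, cos φ₁ sin φ₂ − sin φ₁ cos φ₂ cos Δλ) = 260.97°
At arrival: θ₂ = atan2(sin Δλ cos φ₁, −cos φ₂ sin φ₁ + sin φ₂ cos φ₁ cos Δλ) = 223.16°
Δθ = θ₂ − θ₁ = -37.8°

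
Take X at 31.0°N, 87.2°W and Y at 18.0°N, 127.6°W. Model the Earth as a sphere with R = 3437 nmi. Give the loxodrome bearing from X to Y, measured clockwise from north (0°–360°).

250.5°

Δψ = ln[tan(π/4+φ₂/2)/tan(π/4+φ₁/2)] = -0.2501
Δλ = -0.7051 rad (taken the short way round)
course = atan2(Δλ, Δψ) = 250.47°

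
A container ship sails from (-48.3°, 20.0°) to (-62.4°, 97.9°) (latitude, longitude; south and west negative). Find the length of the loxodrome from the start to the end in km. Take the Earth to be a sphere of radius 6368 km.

5104 km

Δψ = ln[tan(π/4+φ₂/2)/tan(π/4+φ₁/2)] = -0.4386;  Δφ = -0.2461 rad,  Δλ = +1.3596 rad
q = Δφ/Δψ = 0.5610
d = R·√(Δφ² + q²Δλ²) = 6368·0.80150 = 5104 km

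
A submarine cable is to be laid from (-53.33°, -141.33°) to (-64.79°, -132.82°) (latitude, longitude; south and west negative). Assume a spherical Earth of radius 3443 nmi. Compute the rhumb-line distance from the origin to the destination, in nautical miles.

Rhumb course C = atan2(Δλ, Δψ) with Δψ = ln[tan(π/4+φ₂/2)/tan(π/4+φ₁/2)] = -0.3934, Δλ = +0.1485 → C = 159.31°
d = R·|Δφ| / |cos C| = 3443·0.20001 / 0.93554 = 736 nmi

736 nmi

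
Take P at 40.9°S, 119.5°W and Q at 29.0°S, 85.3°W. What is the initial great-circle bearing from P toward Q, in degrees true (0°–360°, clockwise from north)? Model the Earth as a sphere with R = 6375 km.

77.7°

θ = atan2( sin Δλ·cos φ₂ ,  cos φ₁ sin φ₂ − sin φ₁ cos φ₂ cos Δλ )
  = atan2(+0.4916, +0.1072) = 77.70°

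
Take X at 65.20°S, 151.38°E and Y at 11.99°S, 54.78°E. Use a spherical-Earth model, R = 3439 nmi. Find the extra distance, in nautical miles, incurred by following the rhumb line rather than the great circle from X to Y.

306 nmi

Great circle: cos σ = sin φ₁ sin φ₂ + cos φ₁ cos φ₂ cos Δλ,  σ = 1.4289 rad → d_gc = 4913.98 nmi
Rhumb line: Δψ = +1.3039, q = Δφ/Δψ = 0.7122, d_rh = R√(Δφ²+q²Δλ²) = 5220.46 nmi
Excess = 5220.46 − 4913.98 = 306.48 ≈ 306 nmi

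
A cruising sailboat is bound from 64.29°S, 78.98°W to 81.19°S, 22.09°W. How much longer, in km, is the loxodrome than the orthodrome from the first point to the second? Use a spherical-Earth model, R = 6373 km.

91 km

Great circle: cos σ = sin φ₁ sin φ₂ + cos φ₁ cos φ₂ cos Δλ,  σ = 0.3854 rad → d_gc = 2455.9 km
Rhumb line: Δψ = -1.0860, q = Δφ/Δψ = 0.2716, d_rh = R√(Δφ²+q²Δλ²) = 2547.0 km
Excess = 2547.0 − 2455.9 = 91.1 ≈ 91 km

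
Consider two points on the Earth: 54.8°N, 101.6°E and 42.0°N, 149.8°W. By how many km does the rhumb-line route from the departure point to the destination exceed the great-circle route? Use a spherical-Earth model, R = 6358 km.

768 km

Great circle: cos σ = sin φ₁ sin φ₂ + cos φ₁ cos φ₂ cos Δλ,  σ = 1.1482 rad → d_gc = 7300.2 km
Rhumb line: Δψ = -0.3390, q = Δφ/Δψ = 0.6590, d_rh = R√(Δφ²+q²Δλ²) = 8067.8 km
Excess = 8067.8 − 7300.2 = 767.6 ≈ 768 km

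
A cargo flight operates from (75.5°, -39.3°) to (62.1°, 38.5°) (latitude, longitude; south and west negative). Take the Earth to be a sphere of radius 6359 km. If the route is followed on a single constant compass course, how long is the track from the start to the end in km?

Rhumb course C = atan2(Δλ, Δψ) with Δψ = ln[tan(π/4+φ₂/2)/tan(π/4+φ₁/2)] = -0.6692, Δλ = +1.3579 → C = 116.23°
d = R·|Δφ| / |cos C| = 6359·0.23387 / 0.44204 = 3364 km

3364 km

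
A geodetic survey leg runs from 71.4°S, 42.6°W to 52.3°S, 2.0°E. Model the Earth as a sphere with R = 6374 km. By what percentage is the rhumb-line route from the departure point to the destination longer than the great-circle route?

Great circle: σ = 0.4761 rad → d_gc = Rσ = 3034.8 km
Rhumb: Δφ = +0.3334, Δλ = +0.7784, Δψ = +0.7347, q = Δφ/Δψ = 0.4537 → d_rh = R√(Δφ²+q²Δλ²) = 3095.7 km
Excess = (3095.7 − 3034.8) / 3034.8 = 60.9 / 3034.8 = 2.01% ≈ 2.0%

2.0%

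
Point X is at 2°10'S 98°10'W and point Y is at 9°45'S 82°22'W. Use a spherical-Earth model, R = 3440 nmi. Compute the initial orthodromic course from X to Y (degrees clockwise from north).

N = sin Δλ·cos φ₂ = +0.2683;  D = cos φ₁ sin φ₂ − sin φ₁ cos φ₂ cos Δλ = -0.1334
initial course = atan2(N, D) = 116.43°

116.4°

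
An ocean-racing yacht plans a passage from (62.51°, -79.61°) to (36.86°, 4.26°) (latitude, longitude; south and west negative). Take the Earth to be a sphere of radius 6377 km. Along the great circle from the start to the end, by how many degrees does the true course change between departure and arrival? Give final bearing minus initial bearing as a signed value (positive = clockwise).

+70.2°

Initial bearing θ₁ = atan2(sin Δλ cos φ₂, cos φ₁ sin φ₂ − sin φ₁ cos φ₂ cos Δλ) = 75.81°
Final bearing θ₂ = (initial bearing from the destination back to the start) + 180° = 145.99°
Δθ = θ₂ − θ₁ = +70.2°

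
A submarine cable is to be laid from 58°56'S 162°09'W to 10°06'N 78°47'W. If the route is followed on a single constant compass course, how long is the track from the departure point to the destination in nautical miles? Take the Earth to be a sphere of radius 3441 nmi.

Rhumb course C = atan2(Δλ, Δψ) with Δψ = ln[tan(π/4+φ₂/2)/tan(π/4+φ₁/2)] = +1.4575, Δλ = +1.4550 → C = 44.95°
d = R·|Δφ| / |cos C| = 3441·1.20486 / 0.70771 = 5858 nmi

5858 nmi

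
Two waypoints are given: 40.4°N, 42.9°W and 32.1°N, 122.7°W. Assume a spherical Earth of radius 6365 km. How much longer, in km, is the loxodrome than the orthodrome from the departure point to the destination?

Great circle: cos σ = sin φ₁ sin φ₂ + cos φ₁ cos φ₂ cos Δλ,  σ = 1.0943 rad → d_gc = 6965.4 km
Rhumb line: Δψ = -0.1800, q = Δφ/Δψ = 0.8050, d_rh = R√(Δφ²+q²Δλ²) = 7195.5 km
Excess = 7195.5 − 6965.4 = 230.1 ≈ 230 km

230 km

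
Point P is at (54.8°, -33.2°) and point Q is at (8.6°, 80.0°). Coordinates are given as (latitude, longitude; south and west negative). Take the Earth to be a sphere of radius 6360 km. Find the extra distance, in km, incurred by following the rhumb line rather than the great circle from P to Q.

736 km

Great circle: cos σ = sin φ₁ sin φ₂ + cos φ₁ cos φ₂ cos Δλ,  σ = 1.6733 rad → d_gc = 10642.3 km
Rhumb line: Δψ = -0.9975, q = Δφ/Δψ = 0.8084, d_rh = R√(Δφ²+q²Δλ²) = 11378.7 km
Excess = 11378.7 − 10642.3 = 736.4 ≈ 736 km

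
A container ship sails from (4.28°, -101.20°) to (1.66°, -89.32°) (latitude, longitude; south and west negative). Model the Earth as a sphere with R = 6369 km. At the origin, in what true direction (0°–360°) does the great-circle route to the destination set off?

N = sin Δλ·cos φ₂ = +0.2058;  D = cos φ₁ sin φ₂ − sin φ₁ cos φ₂ cos Δλ = -0.0441
initial course = atan2(N, D) = 102.10°

102.1°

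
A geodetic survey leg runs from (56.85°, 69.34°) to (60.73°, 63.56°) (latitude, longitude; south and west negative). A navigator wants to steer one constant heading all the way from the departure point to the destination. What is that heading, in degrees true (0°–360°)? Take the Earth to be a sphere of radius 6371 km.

Δψ = ln[tan(π/4+φ₂/2)/tan(π/4+φ₁/2)] = +0.1308
Δλ = -0.1009 rad (taken the short way round)
course = atan2(Δλ, Δψ) = 322.37°

322.4°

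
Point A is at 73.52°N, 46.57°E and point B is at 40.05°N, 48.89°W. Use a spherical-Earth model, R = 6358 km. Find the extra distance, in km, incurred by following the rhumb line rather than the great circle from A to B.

545 km

Great circle: cos σ = sin φ₁ sin φ₂ + cos φ₁ cos φ₂ cos Δλ,  σ = 0.9318 rad → d_gc = 5924.6 km
Rhumb line: Δψ = -1.1682, q = Δφ/Δψ = 0.5000, d_rh = R√(Δφ²+q²Δλ²) = 6469.2 km
Excess = 6469.2 − 5924.6 = 544.6 ≈ 545 km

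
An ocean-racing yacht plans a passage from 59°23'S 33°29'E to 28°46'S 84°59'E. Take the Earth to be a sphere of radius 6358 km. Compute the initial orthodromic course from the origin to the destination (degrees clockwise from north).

71.9°

θ = atan2( sin Δλ·cos φ₂ ,  cos φ₁ sin φ₂ − sin φ₁ cos φ₂ cos Δλ )
  = atan2(+0.6860, +0.2245) = 71.88°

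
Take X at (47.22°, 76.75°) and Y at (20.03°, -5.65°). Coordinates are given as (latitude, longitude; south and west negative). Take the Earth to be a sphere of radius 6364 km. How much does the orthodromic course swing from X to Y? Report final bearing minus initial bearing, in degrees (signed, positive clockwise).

Initial bearing θ₁ = atan2(sin Δλ cos φ₂, cos φ₁ sin φ₂ − sin φ₁ cos φ₂ cos Δλ) = 278.64°
Final bearing θ₂ = (initial bearing from the destination back to the start) + 180° = 225.62°
Δθ = θ₂ − θ₁ = -53.0°

-53.0°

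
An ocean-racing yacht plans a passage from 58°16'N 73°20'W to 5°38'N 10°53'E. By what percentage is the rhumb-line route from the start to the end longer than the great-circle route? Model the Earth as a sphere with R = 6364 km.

3.4%

Great circle: σ = 1.4341 rad → d_gc = Rσ = 9126.9 km
Rhumb: Δφ = -0.9186, Δλ = +1.4699, Δψ = -1.1595, q = Δφ/Δψ = 0.7923 → d_rh = R√(Δφ²+q²Δλ²) = 9439.3 km
Excess = (9439.3 − 9126.9) / 9126.9 = 312.4 / 9126.9 = 3.42% ≈ 3.4%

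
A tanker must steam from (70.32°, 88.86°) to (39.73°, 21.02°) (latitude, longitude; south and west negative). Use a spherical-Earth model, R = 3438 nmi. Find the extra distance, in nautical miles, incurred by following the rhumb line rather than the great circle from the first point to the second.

116 nmi

Great circle: cos σ = sin φ₁ sin φ₂ + cos φ₁ cos φ₂ cos Δλ,  σ = 0.7961 rad → d_gc = 2736.9 nmi
Rhumb line: Δψ = -0.9951, q = Δφ/Δψ = 0.5365, d_rh = R√(Δφ²+q²Δλ²) = 2852.9 nmi
Excess = 2852.9 − 2736.9 = 116.0 ≈ 116 nmi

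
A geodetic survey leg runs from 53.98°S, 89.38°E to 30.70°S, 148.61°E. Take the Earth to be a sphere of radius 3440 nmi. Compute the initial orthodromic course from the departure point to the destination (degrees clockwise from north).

85.7°

N = sin Δλ·cos φ₂ = +0.7388;  D = cos φ₁ sin φ₂ − sin φ₁ cos φ₂ cos Δλ = +0.0556
initial course = atan2(N, D) = 85.70°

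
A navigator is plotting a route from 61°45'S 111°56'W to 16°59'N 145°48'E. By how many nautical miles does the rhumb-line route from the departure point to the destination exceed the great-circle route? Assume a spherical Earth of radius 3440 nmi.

249 nmi

Great circle: cos σ = sin φ₁ sin φ₂ + cos φ₁ cos φ₂ cos Δλ,  σ = 1.9321 rad → d_gc = 6646.4 nmi
Rhumb line: Δψ = +1.6806, q = Δφ/Δψ = 0.8177, d_rh = R√(Δφ²+q²Δλ²) = 6895.7 nmi
Excess = 6895.7 − 6646.4 = 249.3 ≈ 249 nmi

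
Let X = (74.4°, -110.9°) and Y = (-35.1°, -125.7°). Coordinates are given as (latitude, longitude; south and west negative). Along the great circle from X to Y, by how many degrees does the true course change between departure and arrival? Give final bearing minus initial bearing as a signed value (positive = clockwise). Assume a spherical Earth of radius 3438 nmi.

-8.7°

At departure: θ₁ = atan2(sin Δλ cos φ₂, cos φ₁ sin φ₂ − sin φ₁ cos φ₂ cos Δλ) = 192.85°
At arrival: θ₂ = atan2(sin Δλ cos φ₁, −cos φ₂ sin φ₁ + sin φ₂ cos φ₁ cos Δλ) = 184.19°
Δθ = θ₂ − θ₁ = -8.7°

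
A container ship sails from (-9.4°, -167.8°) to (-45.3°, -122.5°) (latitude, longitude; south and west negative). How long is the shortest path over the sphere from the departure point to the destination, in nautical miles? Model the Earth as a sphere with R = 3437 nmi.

cos σ = sin φ₁ sin φ₂ + cos φ₁ cos φ₂ cos Δλ
      = sin(-9.40°)sin(-45.30°) + cos(-9.40°)cos(-45.30°)cos(45.30°) = 0.6042
σ = 52.828° → d = Rσ = 3437·0.92202 = 3169 nmi

3169 nmi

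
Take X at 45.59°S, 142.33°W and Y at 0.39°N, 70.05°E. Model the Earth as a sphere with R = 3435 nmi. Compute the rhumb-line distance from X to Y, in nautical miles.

Δψ = ln[tan(π/4+φ₂/2)/tan(π/4+φ₁/2)] = +0.9028;  Δφ = +0.8025 rad,  Δλ = -2.5765 rad
q = Δφ/Δψ = 0.8889
d = R·√(Δφ² + q²Δλ²) = 3435·2.42671 = 8336 nmi

8336 nmi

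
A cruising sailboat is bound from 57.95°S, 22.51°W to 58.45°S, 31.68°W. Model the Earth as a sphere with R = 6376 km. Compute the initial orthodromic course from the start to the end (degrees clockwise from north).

θ = atan2( sin Δλ·cos φ₂ ,  cos φ₁ sin φ₂ − sin φ₁ cos φ₂ cos Δλ )
  = atan2(-0.0834, -0.0144) = 260.21°

260.2°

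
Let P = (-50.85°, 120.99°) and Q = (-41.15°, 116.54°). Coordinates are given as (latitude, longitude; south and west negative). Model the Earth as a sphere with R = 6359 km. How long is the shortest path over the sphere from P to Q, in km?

1129 km

cos σ = sin φ₁ sin φ₂ + cos φ₁ cos φ₂ cos Δλ
      = sin(-50.85°)sin(-41.15°) + cos(-50.85°)cos(-41.15°)cos(-4.45°) = 0.9843
σ = 10.176° → d = Rσ = 6359·0.17760 = 1129 km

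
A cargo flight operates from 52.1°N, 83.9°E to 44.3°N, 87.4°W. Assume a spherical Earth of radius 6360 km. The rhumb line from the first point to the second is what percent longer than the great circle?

Great circle: σ = 1.4540 rad → d_gc = Rσ = 9247.5 km
Rhumb: Δφ = -0.1361, Δλ = -2.9897, Δψ = -0.2048, q = Δφ/Δψ = 0.6647 → d_rh = R√(Δφ²+q²Δλ²) = 12669.2 km
Excess = (12669.2 − 9247.5) / 9247.5 = 3421.7 / 9247.5 = 37.00% ≈ 37.0%

37.0%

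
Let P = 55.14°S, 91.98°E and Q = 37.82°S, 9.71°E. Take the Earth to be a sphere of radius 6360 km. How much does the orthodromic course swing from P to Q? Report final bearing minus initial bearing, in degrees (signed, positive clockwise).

+65.3°

At departure: θ₁ = atan2(sin Δλ cos φ₂, cos φ₁ sin φ₂ − sin φ₁ cos φ₂ cos Δλ) = 251.41°
At arrival: θ₂ = atan2(sin Δλ cos φ₁, −cos φ₂ sin φ₁ + sin φ₂ cos φ₁ cos Δλ) = 316.70°
Δθ = θ₂ − θ₁ = +65.3°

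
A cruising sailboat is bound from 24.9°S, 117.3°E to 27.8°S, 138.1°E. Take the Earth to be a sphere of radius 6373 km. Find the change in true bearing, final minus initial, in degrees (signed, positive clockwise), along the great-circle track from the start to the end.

At departure: θ₁ = atan2(sin Δλ cos φ₂, cos φ₁ sin φ₂ − sin φ₁ cos φ₂ cos Δλ) = 103.41°
At arrival: θ₂ = atan2(sin Δλ cos φ₁, −cos φ₂ sin φ₁ + sin φ₂ cos φ₁ cos Δλ) = 94.09°
Δθ = θ₂ − θ₁ = -9.3°

-9.3°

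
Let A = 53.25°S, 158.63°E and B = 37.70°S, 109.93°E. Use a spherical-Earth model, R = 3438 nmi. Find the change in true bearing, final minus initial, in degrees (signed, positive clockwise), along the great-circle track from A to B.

At departure: θ₁ = atan2(sin Δλ cos φ₂, cos φ₁ sin φ₂ − sin φ₁ cos φ₂ cos Δλ) = 275.05°
At arrival: θ₂ = atan2(sin Δλ cos φ₁, −cos φ₂ sin φ₁ + sin φ₂ cos φ₁ cos Δλ) = 311.13°
Δθ = θ₂ − θ₁ = +36.1°

+36.1°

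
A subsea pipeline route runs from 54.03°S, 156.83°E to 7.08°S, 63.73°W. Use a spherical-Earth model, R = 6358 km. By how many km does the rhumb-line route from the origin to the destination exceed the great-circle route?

1481 km

Great circle: cos σ = sin φ₁ sin φ₂ + cos φ₁ cos φ₂ cos Δλ,  σ = 1.9210 rad → d_gc = 12213.6 km
Rhumb line: Δψ = +1.0012, q = Δφ/Δψ = 0.8185, d_rh = R√(Δφ²+q²Δλ²) = 13694.2 km
Excess = 13694.2 − 12213.6 = 1480.6 ≈ 1481 km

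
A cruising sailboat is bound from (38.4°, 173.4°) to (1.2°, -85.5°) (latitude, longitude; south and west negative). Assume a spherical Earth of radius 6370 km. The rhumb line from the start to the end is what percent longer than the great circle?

2.3%

Great circle: σ = 1.7091 rad → d_gc = Rσ = 10886.8 km
Rhumb: Δφ = -0.6493, Δλ = +1.7645, Δψ = -0.7059, q = Δφ/Δψ = 0.9197 → d_rh = R√(Δφ²+q²Δλ²) = 11134.4 km
Excess = (11134.4 − 10886.8) / 10886.8 = 247.6 / 10886.8 = 2.27% ≈ 2.3%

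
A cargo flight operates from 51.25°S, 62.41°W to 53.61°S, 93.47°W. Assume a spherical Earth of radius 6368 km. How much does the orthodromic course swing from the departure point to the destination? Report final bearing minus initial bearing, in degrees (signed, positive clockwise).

Initial bearing θ₁ = atan2(sin Δλ cos φ₂, cos φ₁ sin φ₂ − sin φ₁ cos φ₂ cos Δλ) = 250.65°
Final bearing θ₂ = (initial bearing from the destination back to the start) + 180° = 275.49°
Δθ = θ₂ − θ₁ = +24.8°

+24.8°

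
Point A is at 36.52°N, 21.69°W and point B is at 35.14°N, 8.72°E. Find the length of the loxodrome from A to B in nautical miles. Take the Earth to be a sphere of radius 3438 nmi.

1482 nmi

Rhumb course C = atan2(Δλ, Δψ) with Δψ = ln[tan(π/4+φ₂/2)/tan(π/4+φ₁/2)] = -0.0297, Δλ = +0.5308 → C = 93.20°
d = R·|Δφ| / |cos C| = 3438·0.02409 / 0.05589 = 1482 nmi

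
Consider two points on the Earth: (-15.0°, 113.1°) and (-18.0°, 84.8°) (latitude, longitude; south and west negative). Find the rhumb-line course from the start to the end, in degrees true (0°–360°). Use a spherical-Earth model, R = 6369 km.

Meridional parts: M(φ₁)=-0.2648, M(φ₂)=-0.3195 → ΔM = -0.0546;  Δλ = -0.4939 rad
tan C = Δλ / ΔM = +9.0437 → C = 263.69°

263.7°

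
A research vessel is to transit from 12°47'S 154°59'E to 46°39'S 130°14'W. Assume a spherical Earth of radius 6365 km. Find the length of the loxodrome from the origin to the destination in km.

Δψ = ln[tan(π/4+φ₂/2)/tan(π/4+φ₁/2)] = -0.6977;  Δφ = -0.5911 rad,  Δλ = +1.3052 rad
q = Δφ/Δψ = 0.8472
d = R·√(Δφ² + q²Δλ²) = 6365·1.25381 = 7980 km

7980 km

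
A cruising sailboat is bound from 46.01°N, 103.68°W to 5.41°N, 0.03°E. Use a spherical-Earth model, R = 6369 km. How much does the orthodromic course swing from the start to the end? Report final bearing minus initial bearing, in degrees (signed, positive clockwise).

+61.0°

Initial bearing θ₁ = atan2(sin Δλ cos φ₂, cos φ₁ sin φ₂ − sin φ₁ cos φ₂ cos Δλ) = 76.33°
Final bearing θ₂ = (initial bearing from the destination back to the start) + 180° = 137.32°
Δθ = θ₂ − θ₁ = +61.0°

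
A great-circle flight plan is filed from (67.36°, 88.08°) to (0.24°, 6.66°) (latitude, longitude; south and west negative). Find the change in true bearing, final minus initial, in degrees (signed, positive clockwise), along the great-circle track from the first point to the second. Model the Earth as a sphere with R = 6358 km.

At departure: θ₁ = atan2(sin Δλ cos φ₂, cos φ₁ sin φ₂ − sin φ₁ cos φ₂ cos Δλ) = 262.16°
At arrival: θ₂ = atan2(sin Δλ cos φ₁, −cos φ₂ sin φ₁ + sin φ₂ cos φ₁ cos Δλ) = 202.42°
Δθ = θ₂ − θ₁ = -59.7°

-59.7°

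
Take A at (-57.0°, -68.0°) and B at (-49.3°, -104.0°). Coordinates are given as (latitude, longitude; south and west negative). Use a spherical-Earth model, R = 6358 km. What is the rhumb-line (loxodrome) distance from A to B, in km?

Rhumb course C = atan2(Δλ, Δψ) with Δψ = ln[tan(π/4+φ₂/2)/tan(π/4+φ₁/2)] = +0.2249, Δλ = -0.6283 → C = 289.69°
d = R·|Δφ| / |cos C| = 6358·0.13439 / 0.33695 = 2536 km

2536 km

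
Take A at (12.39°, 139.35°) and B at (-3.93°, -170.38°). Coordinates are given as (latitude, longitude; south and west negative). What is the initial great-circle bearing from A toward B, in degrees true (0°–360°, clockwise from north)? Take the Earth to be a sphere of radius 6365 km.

N = sin Δλ·cos φ₂ = +0.7673;  D = cos φ₁ sin φ₂ − sin φ₁ cos φ₂ cos Δλ = -0.2038
initial course = atan2(N, D) = 104.87°

104.9°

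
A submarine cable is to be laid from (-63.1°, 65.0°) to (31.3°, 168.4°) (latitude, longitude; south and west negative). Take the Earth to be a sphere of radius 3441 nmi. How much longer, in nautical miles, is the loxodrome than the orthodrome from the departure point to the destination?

204 nmi

Great circle: cos σ = sin φ₁ sin φ₂ + cos φ₁ cos φ₂ cos Δλ,  σ = 2.1566 rad → d_gc = 7421.0 nmi
Rhumb line: Δψ = +2.0063, q = Δφ/Δψ = 0.8212, d_rh = R√(Δφ²+q²Δλ²) = 7625.4 nmi
Excess = 7625.4 − 7421.0 = 204.4 ≈ 204 nmi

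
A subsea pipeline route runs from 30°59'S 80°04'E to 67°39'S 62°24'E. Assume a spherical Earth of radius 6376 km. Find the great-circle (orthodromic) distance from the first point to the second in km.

cos σ = sin φ₁ sin φ₂ + cos φ₁ cos φ₂ cos Δλ
      = sin(-30.98°)sin(-67.65°) + cos(-30.98°)cos(-67.65°)cos(-17.67°) = 0.7867
σ = 38.117° → d = Rσ = 6376·0.66527 = 4242 km

4242 km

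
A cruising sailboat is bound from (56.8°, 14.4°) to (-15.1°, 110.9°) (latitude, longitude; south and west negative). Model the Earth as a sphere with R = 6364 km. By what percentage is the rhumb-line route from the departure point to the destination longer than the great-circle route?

2.8%

Great circle: σ = 1.8523 rad → d_gc = Rσ = 11788.2 km
Rhumb: Δφ = -1.2549, Δλ = +1.6842, Δψ = -1.4769, q = Δφ/Δψ = 0.8497 → d_rh = R√(Δφ²+q²Δλ²) = 12112.7 km
Excess = (12112.7 − 11788.2) / 11788.2 = 324.5 / 11788.2 = 2.753% ≈ 2.8%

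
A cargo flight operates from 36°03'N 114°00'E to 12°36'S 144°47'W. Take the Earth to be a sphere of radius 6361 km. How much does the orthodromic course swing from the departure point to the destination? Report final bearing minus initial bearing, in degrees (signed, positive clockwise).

+30.4°

Initial bearing θ₁ = atan2(sin Δλ cos φ₂, cos φ₁ sin φ₂ − sin φ₁ cos φ₂ cos Δλ) = 93.86°
Final bearing θ₂ = (initial bearing from the destination back to the start) + 180° = 124.25°
Δθ = θ₂ − θ₁ = +30.4°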